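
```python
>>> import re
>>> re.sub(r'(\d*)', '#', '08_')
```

'##_#'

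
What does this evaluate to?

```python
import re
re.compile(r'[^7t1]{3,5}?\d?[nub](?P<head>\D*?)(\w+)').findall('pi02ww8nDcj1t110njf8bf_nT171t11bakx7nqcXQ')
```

[('', 'Dcj1t110njf8bf_nT171t11bakx7nqcXQ')]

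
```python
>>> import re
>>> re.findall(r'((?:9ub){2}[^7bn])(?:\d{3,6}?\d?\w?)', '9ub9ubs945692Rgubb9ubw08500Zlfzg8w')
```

This matches the literal '9ub' repeated 2 times, then any character except [7bn] (captured); then 3 to 6 of a digit (lazy), then optionally a digit, then optionally a word character (non-capturing group).
Walking the string: at [0:12] match '9ub9ubs94569', group 1 = '9ub9ubs'.
Because there's exactly one group, `findall` drops the full match and keeps group 1 from the one hit.

['9ub9ubs']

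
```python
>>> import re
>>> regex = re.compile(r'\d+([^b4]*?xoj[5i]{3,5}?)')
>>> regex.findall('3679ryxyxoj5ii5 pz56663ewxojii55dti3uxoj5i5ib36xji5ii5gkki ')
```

The pattern matches one or more of a digit; then zero or more of any character except [b4] (lazy), then the literal 'xoj', then 3 to 5 of one of [5i] (lazy) (captured).
With the lazy modifier that quantifier settles for the fewest repetitions that let the rest of the pattern succeed (the atoms after it are unaffected and can still be greedy).
Matches: at [0:14] match '3679ryxyxoj5ii', group 1 = 'ryxyxoj5ii'; at [14:31] match '5 pz56663ewxojii5', group 1 = ' pz56663ewxojii5'; at [31:43] match '5dti3uxoj5i5', group 1 = 'dti3uxoj5i5'.
`findall` collects group 1 from each match (3 total).

['ryxyxoj5ii', ' pz56663ewxojii5', 'dti3uxoj5i5']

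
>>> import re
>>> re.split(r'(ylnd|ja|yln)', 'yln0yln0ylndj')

['', 'yln', '0', 'yln', '0', 'ylnd', 'j']

Alternation isn't longest-match — the leftmost alternative that fits at this position is chosen.
Matches to split on: at [0:3] → 'yln'; at [4:7] → 'yln'; at [8:12] → 'ylnd'.
Because the pattern has a capturing group, `split` also inserts each captured text between the pieces.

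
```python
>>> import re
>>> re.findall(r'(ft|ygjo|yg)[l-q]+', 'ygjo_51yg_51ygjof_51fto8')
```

['ft']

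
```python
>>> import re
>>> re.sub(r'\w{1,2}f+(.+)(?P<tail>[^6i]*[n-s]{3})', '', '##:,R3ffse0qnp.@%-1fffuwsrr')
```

'##:,'

The pattern matches 1 to 2 of a word character, then one or more of a literal 'f'; then one or more of any character (captured); then zero or more of any character except [6i], then exactly 3 of a character in [n-s] (captured as 'tail').
Matches: at [4:27] → 'R3ffse0qnp.@%-1fffuwsrr'.
`sub` substitutes '' at each match site.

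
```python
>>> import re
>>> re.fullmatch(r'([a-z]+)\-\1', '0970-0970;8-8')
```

None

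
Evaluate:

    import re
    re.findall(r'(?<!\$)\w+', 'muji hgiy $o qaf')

['muji', 'hgiy', 'qaf']

The negative lookahead/lookbehind blocks any match where the forbidden context is present.
Matches: at [0:4] → 'muji'; at [5:9] → 'hgiy'; at [13:16] → 'qaf'.
With no groups in the pattern, `findall` gives back each whole match — 3 here.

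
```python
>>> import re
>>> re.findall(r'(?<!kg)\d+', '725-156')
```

['725', '156']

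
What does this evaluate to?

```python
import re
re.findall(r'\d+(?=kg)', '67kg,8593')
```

Because the assertion is zero-width, the text it checks is not consumed and won't appear in the result.
`findall` yields the raw match text (1 of them) because the pattern has no groups.

['67']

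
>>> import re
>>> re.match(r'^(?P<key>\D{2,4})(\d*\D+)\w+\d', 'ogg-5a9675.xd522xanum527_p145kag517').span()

(0, 10)

This matches anchored at the start of the string; then 2 to 4 of a non-digit (captured as 'key'); then zero or more of a digit, then one or more of a non-digit (captured); then one or more of a word character; then a digit.
`match` is anchored at position 0; if the pattern doesn't fit there, it returns None.
The match spans [0:10] → 'ogg-5a9675'.
Captured: group 1 = 'ogg-', group 2 = '5a'.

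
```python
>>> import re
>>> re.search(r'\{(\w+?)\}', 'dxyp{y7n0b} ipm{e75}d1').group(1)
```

'y7n0b'

`re.search` tries every starting position until one works.
The match spans [4:11] → '{y7n0b}'.
Captured: group 1 = 'y7n0b'.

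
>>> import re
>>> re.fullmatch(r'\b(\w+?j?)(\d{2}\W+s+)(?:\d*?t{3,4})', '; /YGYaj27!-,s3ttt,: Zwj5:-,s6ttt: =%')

None

Pattern: a word boundary (`\b`, zero-width); then one or more of a word character (lazy), then optionally a literal 'j' (captured); then exactly 2 of a digit, then one or more of a non-word character, then one or more of the literal 's' (captured); then zero or more of a digit (lazy), then 3 to 4 of a literal 't' (non-capturing group).
`re.fullmatch` is like wrapping the pattern in `^…$` (in single-line mode).
Here the string isn't matched end-to-end, so the call returns None.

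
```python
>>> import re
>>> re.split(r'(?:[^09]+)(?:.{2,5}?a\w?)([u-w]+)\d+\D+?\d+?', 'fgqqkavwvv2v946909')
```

The pattern matches one or more of any character except [09] (non-capturing group); then 2 to 5 of any character (lazy), then a literal 'a', then optionally a word character (non-capturing group); then one or more of a character in [u-w] (captured); then one or more of a digit, then one or more of a non-digit (lazy), then one or more of a digit (lazy).
With a capturing group present, the delimiter's captured portion is kept in the result list.

['', 'wvv', '46909']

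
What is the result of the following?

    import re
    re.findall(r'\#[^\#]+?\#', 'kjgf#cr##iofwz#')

['#cr#', '#iofwz#']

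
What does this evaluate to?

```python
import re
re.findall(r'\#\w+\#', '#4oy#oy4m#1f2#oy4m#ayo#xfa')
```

['#4oy#', '#1f2#', '#ayo#']

With no groups in the pattern, `findall` gives back each whole match — 3 here.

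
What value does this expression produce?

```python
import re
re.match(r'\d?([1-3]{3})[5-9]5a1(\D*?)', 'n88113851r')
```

None

This matches optionally a digit; then exactly 3 of a character in [1-3] (captured); then a character in [5-9], then the literal '5a1'; then zero or more of a non-digit (lazy) (captured).
`re.match` won't scan ahead — the pattern has to work from the very first character.
Here the string doesn't start with a match, so the call returns None.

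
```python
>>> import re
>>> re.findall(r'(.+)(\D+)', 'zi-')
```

Pattern: one or more of any character (captured); then one or more of a non-digit (captured).
Multiple groups make `findall` return tuples — one 2-tuple for the one match.

[('zi', '-')]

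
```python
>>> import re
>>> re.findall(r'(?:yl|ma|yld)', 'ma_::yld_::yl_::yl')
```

['ma', 'yl', 'yl', 'yl']

Alternation tries branches left to right and keeps the first one that lets the overall match succeed at that position.
Since nothing is captured, `findall` lists the 4 matched substrings directly.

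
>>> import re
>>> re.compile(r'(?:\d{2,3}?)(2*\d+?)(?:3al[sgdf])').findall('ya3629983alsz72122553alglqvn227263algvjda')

This matches 2 to 3 of a digit (lazy) (non-capturing group); then zero or more of the literal '2', then one or more of a digit (lazy) (captured); then the literal '3al', then one of [sgdf] (non-capturing group).
With a single group, `findall` returns only what that group captured — 3 items.

['2998', '12255', '726']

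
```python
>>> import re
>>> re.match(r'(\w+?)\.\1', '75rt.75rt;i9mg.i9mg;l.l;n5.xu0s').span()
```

(0, 9)

A backreference is literal: `\1` must see the identical characters the first group matched.
`match` is anchored at position 0; if the pattern doesn't fit there, it returns None.
The match spans [0:9] → '75rt.75rt'.
Captured: group 1 = '75rt'.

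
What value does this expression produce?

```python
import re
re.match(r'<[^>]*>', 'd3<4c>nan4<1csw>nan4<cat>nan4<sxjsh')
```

None

`re.match` only tries the pattern at the start of the string.
Here the string doesn't start with a match, so the call returns None.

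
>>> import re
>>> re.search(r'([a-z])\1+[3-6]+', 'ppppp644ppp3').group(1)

The match spans [0:8] → 'ppppp644'.
Captured: group 1 = 'p'.

'p'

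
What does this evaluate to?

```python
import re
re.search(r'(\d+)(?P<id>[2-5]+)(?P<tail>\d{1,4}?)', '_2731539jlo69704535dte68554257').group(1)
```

'27315'

The match spans [1:8] → '2731539'.
Captured: group 1 = '27315', group 2 = '3', group 3 = '9'.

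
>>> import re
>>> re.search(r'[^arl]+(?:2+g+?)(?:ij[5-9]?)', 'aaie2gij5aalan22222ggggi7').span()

(2, 9)

The pattern matches one or more of any character except [arl]; then one or more of a literal '2', then one or more of a literal 'g' (lazy) (non-capturing group); then the literal 'ij', then optionally a character in [5-9] (non-capturing group).
The match spans [2:9] → 'ie2gij5'.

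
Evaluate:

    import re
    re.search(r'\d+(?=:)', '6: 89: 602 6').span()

Because the assertion is zero-width, the text it checks is not consumed and won't appear in the result.
`search` walks the string left to right and returns the first match it finds.
The match spans [0:1] → '6'.

(0, 1)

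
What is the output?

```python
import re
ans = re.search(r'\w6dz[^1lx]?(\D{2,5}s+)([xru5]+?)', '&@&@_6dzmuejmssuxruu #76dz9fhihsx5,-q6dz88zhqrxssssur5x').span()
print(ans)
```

(4, 16)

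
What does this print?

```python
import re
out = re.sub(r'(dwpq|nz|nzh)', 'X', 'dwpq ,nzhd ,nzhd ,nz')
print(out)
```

X ,Xhd ,Xhd ,X

Alternation tries branches left to right and keeps the first one that lets the overall match succeed at that position.
`sub` substitutes 'X' at each match site.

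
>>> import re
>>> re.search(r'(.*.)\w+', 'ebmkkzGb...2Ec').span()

(0, 14)

The pattern matches zero or more of any character, then any character (captured); then one or more of a word character.
`re.search` scans for the first position where the pattern succeeds.
The match spans [0:14] → 'ebmkkzGb...2Ec'.
Captured: group 1 = 'ebmkkzGb...2E'.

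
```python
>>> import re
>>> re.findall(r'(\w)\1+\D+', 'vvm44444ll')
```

['v', '4']

`\1` is not a pattern — it's the concrete string captured by group 1, re-applied verbatim.
`findall` collects group 1 from each match (2 total).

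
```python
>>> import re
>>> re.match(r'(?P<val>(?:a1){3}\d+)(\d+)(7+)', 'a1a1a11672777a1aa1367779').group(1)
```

This matches the literal 'a1' repeated 3 times, then one or more of a digit (captured as 'val'); then one or more of a digit (captured); then one or more of a literal '7' (captured).
`re.match` only tries the pattern at the start of the string.
The match spans [0:13] → 'a1a1a11672777'.
Captured: group 1 = 'a1a1a116727', group 2 = '7', group 3 = '7'.

'a1a1a116727'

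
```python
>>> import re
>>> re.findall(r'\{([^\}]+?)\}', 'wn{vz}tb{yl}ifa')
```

`findall` collects group 1 from each match (2 total).

['vz', 'yl']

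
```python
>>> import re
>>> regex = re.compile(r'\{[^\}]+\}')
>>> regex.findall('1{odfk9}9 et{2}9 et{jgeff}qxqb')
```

['{odfk9}', '{2}', '{jgeff}']

No capturing groups, so `findall` returns the 3 full match strings.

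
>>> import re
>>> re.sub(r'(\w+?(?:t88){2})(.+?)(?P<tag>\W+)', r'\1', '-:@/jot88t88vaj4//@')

'-:@/jot88t88'

The pattern matches one or more of a word character (lazy), then the literal 't88' repeated 2 times (captured); then one or more of any character (lazy) (captured); then one or more of a non-word character (captured as 'tag').
Matches: at [4:19] → 'jot88t88vaj4//@'.
Each match is replaced using the text its own group 1 captured.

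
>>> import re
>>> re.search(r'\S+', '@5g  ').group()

The match spans [0:3] → '@5g'.

'@5g'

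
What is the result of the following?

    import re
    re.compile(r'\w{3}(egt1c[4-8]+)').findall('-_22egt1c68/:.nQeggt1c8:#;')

Because there's exactly one group, `findall` drops the full match and keeps group 1 from the one hit.

['egt1c68']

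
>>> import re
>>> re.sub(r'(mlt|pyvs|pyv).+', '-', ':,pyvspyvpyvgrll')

':,-'

Matches: at [2:16] → 'pyvspyvpyvgrll'.
Every occurrence is swapped for '-'.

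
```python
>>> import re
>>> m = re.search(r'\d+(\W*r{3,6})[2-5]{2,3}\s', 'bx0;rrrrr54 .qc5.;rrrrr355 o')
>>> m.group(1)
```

';rrrrr'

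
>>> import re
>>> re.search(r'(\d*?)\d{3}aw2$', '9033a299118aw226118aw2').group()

The match spans [13:22] → '226118aw2'.

'226118aw2'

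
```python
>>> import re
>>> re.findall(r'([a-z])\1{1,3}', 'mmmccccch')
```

`\1` has to match the exact text group 1 already captured.
Because there's exactly one group, `findall` drops the full match and keeps group 1 from each hit.

['m', 'c']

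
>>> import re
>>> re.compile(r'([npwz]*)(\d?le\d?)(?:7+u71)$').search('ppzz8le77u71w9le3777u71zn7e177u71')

The pattern matches zero or more of one of [npwz] (captured); then optionally a digit, then the literal 'le', then optionally a digit (captured); then one or more of a literal '7', then the literal 'u71' (non-capturing group); then anchored at the end.
`re.search` scans for the first position where the pattern succeeds.
Here nothing in the string fits, so the call returns None.

None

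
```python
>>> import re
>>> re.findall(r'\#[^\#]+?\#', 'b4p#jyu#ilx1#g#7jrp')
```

['#jyu#', '#g#']

Scanning left to right: at [3:8] → '#jyu#'; at [12:15] → '#g#'.
`findall` yields the raw match text (2 of them) because the pattern has no groups.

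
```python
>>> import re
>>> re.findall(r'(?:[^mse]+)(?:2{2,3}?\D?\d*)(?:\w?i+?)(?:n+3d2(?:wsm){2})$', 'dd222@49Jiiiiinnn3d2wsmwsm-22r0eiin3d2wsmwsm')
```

['-22r0eiin3d2wsmwsm']

Pattern: one or more of any character except [mse] (non-capturing group); then 2 to 3 of the literal '2' (lazy), then optionally a non-digit, then zero or more of a digit (non-capturing group); then optionally a word character, then one or more of a literal 'i' (lazy) (non-capturing group); then one or more of a literal 'n', then the literal '3d2', then the literal 'wsm' repeated 2 times (non-capturing group); then anchored at the end.
Matches: at [26:44] → '-22r0eiin3d2wsmwsm'.
With no groups in the pattern, `findall` gives back each whole match — 1 here.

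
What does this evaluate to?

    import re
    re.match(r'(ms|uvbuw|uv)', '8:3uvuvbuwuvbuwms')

None

`re.match` won't scan ahead — the pattern has to work from the very first character.
Here the string doesn't start with a match, so the call returns None.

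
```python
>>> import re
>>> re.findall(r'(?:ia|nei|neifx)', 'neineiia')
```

With no groups in the pattern, `findall` gives back each whole match — 3 here.

['nei', 'nei', 'ia']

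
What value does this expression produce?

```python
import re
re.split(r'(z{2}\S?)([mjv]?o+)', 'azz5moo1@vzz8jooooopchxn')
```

This matches exactly 2 of a literal 'z', then optionally a non-whitespace character (captured); then optionally one of [mjv], then one or more of the literal 'o' (captured).
Matches to split on: at [1:7] → 'zz5moo'; at [10:19] → 'zz8jooooo'.
The group in the pattern means `split` returns the separators' captures alongside the pieces.

['a', 'zz5', 'moo', '1@v', 'zz8', 'jooooo', 'pchxn']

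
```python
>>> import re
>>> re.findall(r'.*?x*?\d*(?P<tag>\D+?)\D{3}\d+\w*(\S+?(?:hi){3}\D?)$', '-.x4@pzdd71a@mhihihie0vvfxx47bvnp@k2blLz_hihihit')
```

[('@p', '@mhihihie0vvfxx47bvnp@k2blLz_hihihit')]

A `+?`/`*?`/`{m,n}?` starts at its minimum and grows only as far as needed for what follows to match.
Multiple groups make `findall` return tuples — one 2-tuple for the one match.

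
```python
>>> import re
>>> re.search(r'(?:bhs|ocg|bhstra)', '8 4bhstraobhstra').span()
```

(3, 6)

Branches in `(...|...)` are attempted left-to-right; the first branch that allows the whole pattern to succeed is taken.
The match spans [3:6] → 'bhs'.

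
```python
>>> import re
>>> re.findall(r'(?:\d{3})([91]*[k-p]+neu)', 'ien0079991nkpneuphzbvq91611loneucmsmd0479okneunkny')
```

The pattern matches exactly 3 of a digit (non-capturing group); then zero or more of one of [91], then one or more of a character in [k-p], then the literal 'neu' (captured).
With a single group, `findall` returns only what that group captured — 3 items.

['9991nkpneu', '11loneu', '9okneu']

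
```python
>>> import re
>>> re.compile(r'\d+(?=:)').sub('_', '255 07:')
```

Because the assertion is zero-width, the text it checks is not consumed and won't appear in the result.
Matches: at [4:6] → '07'.
Every occurrence is swapped for '_'.

'255 _:'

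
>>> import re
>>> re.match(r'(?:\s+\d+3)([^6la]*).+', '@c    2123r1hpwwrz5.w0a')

The pattern matches one or more of whitespace, then one or more of a digit, then the literal '3' (non-capturing group); then zero or more of any character except [6la] (captured); then one or more of any character.
`match` is anchored at position 0; if the pattern doesn't fit there, it returns None.
Here the pattern fails at index 0, so the call returns None.

None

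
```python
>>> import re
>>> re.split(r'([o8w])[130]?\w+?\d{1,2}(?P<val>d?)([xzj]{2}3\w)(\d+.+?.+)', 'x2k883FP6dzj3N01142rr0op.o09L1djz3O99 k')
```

The pattern matches one of [o8w] (captured); then optionally one of [130], then one or more of a word character (lazy), then 1 to 2 of a digit; then optionally a literal 'd' (captured as 'val'); then exactly 2 of one of [xzj], then the literal '3', then a word character (captured); then one or more of a digit, then one or more of any character (lazy), then one or more of any character (captured).
Matches to split on: at [3:39] → '883FP6dzj3N01142rr0op.o09L1djz3O99 k'.
Because the pattern has a capturing group, `split` also inserts each captured text between the pieces.

['x2k', '8', 'd', 'zj3N', '01142rr0op.o09L1djz3O99 k', '']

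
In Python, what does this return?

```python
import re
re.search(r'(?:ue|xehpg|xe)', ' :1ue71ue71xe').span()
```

(3, 5)

The match spans [3:5] → 'ue'.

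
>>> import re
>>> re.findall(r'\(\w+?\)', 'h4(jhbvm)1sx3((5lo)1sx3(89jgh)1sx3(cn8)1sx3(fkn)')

Scanning left to right: at [2:9] → '(jhbvm)'; at [14:19] → '(5lo)'; at [23:30] → '(89jgh)'; at [34:39] → '(cn8)'; at [43:48] → '(fkn)'.
`findall` yields the raw match text (5 of them) because the pattern has no groups.

['(jhbvm)', '(5lo)', '(89jgh)', '(cn8)', '(fkn)']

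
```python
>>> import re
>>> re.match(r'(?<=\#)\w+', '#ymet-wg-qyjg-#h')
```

None

With `match`, the pattern is implicitly anchored at the beginning.
Here position 0 doesn't satisfy it, so the call returns None.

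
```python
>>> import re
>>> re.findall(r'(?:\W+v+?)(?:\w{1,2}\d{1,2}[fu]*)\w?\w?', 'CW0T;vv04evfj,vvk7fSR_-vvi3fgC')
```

This matches one or more of a non-word character, then one or more of the literal 'v' (lazy) (non-capturing group); then 1 to 2 of a word character, then 1 to 2 of a digit, then zero or more of one of [fu] (non-capturing group); then optionally a word character, then optionally a word character.
Matches: at [4:11] → ';vv04ev'; at [13:21] → ',vvk7fSR'; at [22:30] → '-vvi3fgC'.
Since nothing is captured, `findall` lists the 3 matched substrings directly.

[';vv04ev', ',vvk7fSR', '-vvi3fgC']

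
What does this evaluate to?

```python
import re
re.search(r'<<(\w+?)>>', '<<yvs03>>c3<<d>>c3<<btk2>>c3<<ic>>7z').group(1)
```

'yvs03'

`re.search` tries every starting position until one works.
The match spans [0:9] → '<<yvs03>>'.
Captured: group 1 = 'yvs03'.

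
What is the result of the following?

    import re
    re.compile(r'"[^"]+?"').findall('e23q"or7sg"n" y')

['"or7sg"']

Matches: at [4:11] → '"or7sg"'.
No capturing groups, so `findall` returns the 1 full match string.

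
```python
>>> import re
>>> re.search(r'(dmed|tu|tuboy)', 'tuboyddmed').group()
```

'tu'

Alternation isn't longest-match — the leftmost alternative that fits at this position is chosen.
`search` walks the string left to right and returns the first match it finds.
The match spans [0:2] → 'tu'.
Captured: group 1 = 'tu'.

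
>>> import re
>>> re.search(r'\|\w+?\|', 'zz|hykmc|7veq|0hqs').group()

The match spans [2:9] → '|hykmc|'.

'|hykmc|'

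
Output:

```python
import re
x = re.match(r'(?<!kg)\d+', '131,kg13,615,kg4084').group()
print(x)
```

131

The negative lookahead/lookbehind blocks any match where the forbidden context is present.
With `match`, the pattern is implicitly anchored at the beginning.
The match spans [0:3] → '131'.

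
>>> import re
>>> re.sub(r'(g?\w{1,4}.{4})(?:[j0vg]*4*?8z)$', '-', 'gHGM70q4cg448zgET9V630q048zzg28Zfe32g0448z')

'gHGM70q4cg448zgET9V630q048zz-'

Pattern: optionally the literal 'g', then 1 to 4 of a word character, then exactly 4 of any character (captured); then zero or more of one of [j0vg], then zero or more of the literal '4' (lazy), then the literal '8z' (non-capturing group); then anchored at the end.
Matches: at [28:42] → 'g28Zfe32g0448z'.
Every occurrence is swapped for '-'.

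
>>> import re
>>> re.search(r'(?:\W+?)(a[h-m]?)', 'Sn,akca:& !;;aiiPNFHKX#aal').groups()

('ak',)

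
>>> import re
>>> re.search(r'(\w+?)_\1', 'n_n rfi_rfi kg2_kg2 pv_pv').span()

(0, 3)

`\1` is not a pattern — it's the concrete string captured by group 1, re-applied verbatim.
The match spans [0:3] → 'n_n'.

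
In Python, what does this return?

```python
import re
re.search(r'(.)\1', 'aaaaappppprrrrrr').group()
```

'aa'

`\1` is not a pattern — it's the concrete string captured by group 1, re-applied verbatim.
The match spans [0:2] → 'aa'.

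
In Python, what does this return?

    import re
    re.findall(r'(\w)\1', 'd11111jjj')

['1', '1', 'j']

A backreference is literal: `\1` must see the identical characters the first group matched.
Scanning left to right: at [1:3] match '11', group 1 = '1'; at [3:5] match '11', group 1 = '1'; at [6:8] match 'jj', group 1 = 'j'.
One capturing group, so `findall` returns just the captured substring from each match — 3 in all.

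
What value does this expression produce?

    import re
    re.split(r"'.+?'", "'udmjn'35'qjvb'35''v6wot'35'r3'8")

Lazy quantifiers expand one character at a time until the remainder of the pattern can match.
Matches to split on: at [0:7] → "'udmjn'"; at [9:15] → "'qjvb'"; at [17:25] → "''v6wot'"; at [27:31] → "'r3'".
Each match becomes a cut point; 5 segments remain.

['', '35', '35', '35', '8']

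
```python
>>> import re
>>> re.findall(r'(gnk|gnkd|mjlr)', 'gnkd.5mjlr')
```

['gnk', 'mjlr']

`|` is ordered: at each position the engine commits to the first alternative that works.
Scanning left to right: at [0:3] match 'gnk', group 1 = 'gnk'; at [6:10] match 'mjlr', group 1 = 'mjlr'.
With a single group, `findall` returns only what that group captured — 2 items.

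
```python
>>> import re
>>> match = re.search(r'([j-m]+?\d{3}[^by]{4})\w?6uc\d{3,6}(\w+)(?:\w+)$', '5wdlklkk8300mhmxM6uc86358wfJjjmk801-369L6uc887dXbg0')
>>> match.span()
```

(28, 51)

This matches one or more of a character in [j-m] (lazy), then exactly 3 of a digit, then exactly 4 of any character except [by] (captured); then optionally a word character, then the literal '6uc', then 3 to 6 of a digit; then one or more of a word character (captured); then one or more of a word character (non-capturing group); then anchored at the end.
`search` walks the string left to right and returns the first match it finds.
The match spans [28:51] → 'jjmk801-369L6uc887dXbg0'.
Captured: group 1 = 'jjmk801-369', group 2 = 'dXbg'.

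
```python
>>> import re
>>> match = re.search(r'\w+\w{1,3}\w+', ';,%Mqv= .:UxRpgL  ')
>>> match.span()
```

The pattern matches one or more of a word character; then 1 to 3 of a word character; then one or more of a word character.
`search` walks the string left to right and returns the first match it finds.
The match spans [3:6] → 'Mqv'.

(3, 6)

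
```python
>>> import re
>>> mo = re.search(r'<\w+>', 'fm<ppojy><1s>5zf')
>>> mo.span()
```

(2, 9)

The match spans [2:9] → '<ppojy>'.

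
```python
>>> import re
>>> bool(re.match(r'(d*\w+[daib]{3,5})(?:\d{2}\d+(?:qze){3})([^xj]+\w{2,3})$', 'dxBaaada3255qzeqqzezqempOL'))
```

This matches zero or more of the literal 'd', then one or more of a word character, then 3 to 5 of one of [daib] (captured); then exactly 2 of a digit, then one or more of a digit, then the literal 'qze' repeated 3 times (non-capturing group); then one or more of any character except [xj], then 2 to 3 of a word character (captured); then anchored at the end.
`match` is anchored at position 0; if the pattern doesn't fit there, it returns None.
Here the pattern fails at index 0, so the call returns None, and `bool(None)` is False.

False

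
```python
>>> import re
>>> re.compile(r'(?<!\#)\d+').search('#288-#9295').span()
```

(2, 4)

A negative assertion filters positions out without eating any characters.
Unlike `match`, `search` isn't anchored — it looks for the pattern anywhere in the string.
The match spans [2:4] → '88'.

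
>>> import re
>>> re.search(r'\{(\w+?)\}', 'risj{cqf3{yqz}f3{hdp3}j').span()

Unlike `match`, `search` isn't anchored — it looks for the pattern anywhere in the string.
The match spans [9:14] → '{yqz}'.
Captured: group 1 = 'yqz'.

(9, 14)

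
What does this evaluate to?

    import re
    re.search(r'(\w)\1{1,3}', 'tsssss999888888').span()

`\1` is not a pattern — it's the concrete string captured by group 1, re-applied verbatim.
`re.search` scans for the first position where the pattern succeeds.
The match spans [1:5] → 'ssss'.
Captured: group 1 = 's'.

(1, 5)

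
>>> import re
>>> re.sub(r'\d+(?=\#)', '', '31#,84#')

'#,#'

Lookahead/lookbehind check context without consuming it, so the matched span excludes the asserted characters.
Every occurrence is swapped for ''.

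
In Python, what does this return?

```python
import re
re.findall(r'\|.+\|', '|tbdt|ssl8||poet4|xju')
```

Walking the string: at [0:18] → '|tbdt|ssl8||poet4|'.
`findall` yields the raw match text (1 of them) because the pattern has no groups.

['|tbdt|ssl8||poet4|']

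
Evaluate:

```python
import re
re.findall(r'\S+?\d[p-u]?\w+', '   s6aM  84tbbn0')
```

This matches one or more of a non-whitespace character (lazy), then a digit, then optionally a character in [p-u]; then one or more of a word character.
Matches: at [3:7] → 's6aM'; at [9:16] → '84tbbn0'.
No capturing groups, so `findall` returns the 2 full match strings.

['s6aM', '84tbbn0']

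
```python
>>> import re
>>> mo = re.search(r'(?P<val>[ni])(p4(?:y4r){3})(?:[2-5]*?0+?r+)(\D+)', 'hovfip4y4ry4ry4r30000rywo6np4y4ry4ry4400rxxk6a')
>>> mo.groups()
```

('i', 'p4y4ry4ry4r', 'ywo')

The pattern matches one of [ni] (captured as 'val'); then the literal 'p4', then the literal 'y4r' repeated 3 times (captured); then zero or more of a character in [2-5] (lazy), then one or more of a literal '0' (lazy), then one or more of the literal 'r' (non-capturing group); then one or more of a non-digit (captured).
`re.search` tries every starting position until one works.
The match spans [4:25] → 'ip4y4ry4ry4r30000rywo'.
Captured: group 1 = 'i', group 2 = 'p4y4ry4ry4r', group 3 = 'ywo'.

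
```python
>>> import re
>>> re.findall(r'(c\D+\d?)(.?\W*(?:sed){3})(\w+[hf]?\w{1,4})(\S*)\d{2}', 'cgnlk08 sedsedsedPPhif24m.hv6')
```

4 groups means the one result is a tuple of 4 captured strings — 1 here.

[('cgnlk0', '8 sedsedsed', 'PPhif', '')]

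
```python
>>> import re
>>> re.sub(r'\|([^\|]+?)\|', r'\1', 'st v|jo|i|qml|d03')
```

Matches: at [4:8] → '|jo|'; at [9:14] → '|qml|'.
Each match is replaced using the text its own group 1 captured.

'st vjoiqmld03'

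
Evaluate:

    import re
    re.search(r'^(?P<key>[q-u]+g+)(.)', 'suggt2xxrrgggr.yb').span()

This matches anchored at the start of the string; then one or more of a character in [q-u], then one or more of a literal 'g' (captured as 'key'); then any character (captured).
The match spans [0:5] → 'suggt'.

(0, 5)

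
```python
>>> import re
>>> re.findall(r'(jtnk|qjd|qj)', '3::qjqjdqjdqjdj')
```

Branches in `(...|...)` are attempted left-to-right; the first branch that allows the whole pattern to succeed is taken.
Walking the string: at [3:5] match 'qj', group 1 = 'qj'; at [5:8] match 'qjd', group 1 = 'qjd'; at [8:11] match 'qjd', group 1 = 'qjd'; at [11:14] match 'qjd', group 1 = 'qjd'.
Because there's exactly one group, `findall` drops the full match and keeps group 1 from each hit.

['qj', 'qjd', 'qjd', 'qjd']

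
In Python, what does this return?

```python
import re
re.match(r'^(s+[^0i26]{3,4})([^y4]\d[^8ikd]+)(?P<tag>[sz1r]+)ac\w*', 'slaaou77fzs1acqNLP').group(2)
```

'u77fzs'

This matches anchored at the start of the string; then one or more of the literal 's', then 3 to 4 of any character except [0i26] (captured); then any character except [y4], then a digit, then one or more of any character except [8ikd] (captured); then one or more of one of [sz1r] (captured as 'tag'); then the literal 'ac', then zero or more of a word character.
`re.match` only tries the pattern at the start of the string.
The match spans [0:18] → 'slaaou77fzs1acqNLP'.
Captured: group 1 = 'slaao', group 2 = 'u77fzs', group 3 = '1'.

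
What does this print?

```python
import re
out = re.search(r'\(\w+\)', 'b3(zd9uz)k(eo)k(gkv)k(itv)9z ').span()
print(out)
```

`re.search` tries every starting position until one works.
The match spans [2:9] → '(zd9uz)'.

(2, 9)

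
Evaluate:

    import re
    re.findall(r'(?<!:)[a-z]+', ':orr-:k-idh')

A negative assertion filters positions out without eating any characters.
`findall` yields the raw match text (2 of them) because the pattern has no groups.

['rr', 'idh']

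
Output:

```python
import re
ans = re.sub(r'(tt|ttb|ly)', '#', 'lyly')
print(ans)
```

`sub` substitutes '#' at each match site.

##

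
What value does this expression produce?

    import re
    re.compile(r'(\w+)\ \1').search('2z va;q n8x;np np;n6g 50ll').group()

'np np'

`\1` is not a pattern — it's the concrete string captured by group 1, re-applied verbatim.
`re.search` tries every starting position until one works.
The match spans [12:17] → 'np np'.
Captured: group 1 = 'np'.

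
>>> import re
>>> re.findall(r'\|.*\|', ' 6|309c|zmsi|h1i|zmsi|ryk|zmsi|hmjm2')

Scanning left to right: at [2:31] → '|309c|zmsi|h1i|zmsi|ryk|zmsi|'.
`findall` yields the raw match text (1 of them) because the pattern has no groups.

['|309c|zmsi|h1i|zmsi|ryk|zmsi|']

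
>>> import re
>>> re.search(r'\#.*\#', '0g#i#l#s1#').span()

`re.search` scans for the first position where the pattern succeeds.
The match spans [2:10] → '#i#l#s1#'.

(2, 10)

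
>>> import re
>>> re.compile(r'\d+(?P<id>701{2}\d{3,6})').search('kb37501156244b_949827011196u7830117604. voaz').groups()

The match spans [15:27] → '949827011196'.
Captured: group 1 = '7011196'.

('7011196',)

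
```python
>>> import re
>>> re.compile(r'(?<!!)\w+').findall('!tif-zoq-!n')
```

A negative assertion filters positions out without eating any characters.
Walking the string: at [2:4] → 'if'; at [5:8] → 'zoq'.
`findall` yields the raw match text (2 of them) because the pattern has no groups.

['if', 'zoq']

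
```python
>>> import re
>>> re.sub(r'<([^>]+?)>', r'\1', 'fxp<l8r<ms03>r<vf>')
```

'fxpl8r<ms03rvf'

Matches: at [3:13] → '<l8r<ms03>'; at [14:18] → '<vf>'.
`\1` in the replacement pulls in group 1's text for each match.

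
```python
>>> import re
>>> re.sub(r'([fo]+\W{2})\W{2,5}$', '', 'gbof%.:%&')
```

'gb'

This matches one or more of one of [fo], then exactly 2 of a non-word character (captured); then 2 to 5 of a non-word character; then anchored at the end.
Every occurrence is swapped for ''.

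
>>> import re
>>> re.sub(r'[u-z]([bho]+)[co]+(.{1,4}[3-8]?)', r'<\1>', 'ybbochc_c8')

The pattern matches a character in [u-z]; then one or more of one of [bho] (captured); then one or more of one of [co]; then 1 to 4 of any character, then optionally a character in [3-8] (captured).
Matches: at [0:10] → 'ybbochc_c8'.
Each match is replaced using the text its own group 1 captured.

'<bbo>'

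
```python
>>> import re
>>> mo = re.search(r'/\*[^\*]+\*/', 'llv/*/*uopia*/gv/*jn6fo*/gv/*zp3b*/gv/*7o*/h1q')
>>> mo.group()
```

'/*uopia*/'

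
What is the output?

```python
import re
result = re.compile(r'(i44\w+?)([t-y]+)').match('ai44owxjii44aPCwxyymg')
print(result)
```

The pattern matches the literal 'i44', then one or more of a word character (lazy) (captured); then one or more of a character in [t-y] (captured).
With `match`, the pattern is implicitly anchored at the beginning.
Here the pattern fails at index 0, so the call returns None.

None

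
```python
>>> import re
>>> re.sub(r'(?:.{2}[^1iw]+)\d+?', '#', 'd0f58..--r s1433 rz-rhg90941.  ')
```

'##.  '

`sub` substitutes '#' at each match site.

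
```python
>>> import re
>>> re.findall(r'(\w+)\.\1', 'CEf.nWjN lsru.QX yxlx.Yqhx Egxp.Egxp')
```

['Egxp']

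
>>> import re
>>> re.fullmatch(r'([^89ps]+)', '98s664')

Pattern: one or more of any character except [89ps] (captured).
`re.fullmatch` is like wrapping the pattern in `^…$` (in single-line mode).
Here the string isn't matched end-to-end, so the call returns None.

None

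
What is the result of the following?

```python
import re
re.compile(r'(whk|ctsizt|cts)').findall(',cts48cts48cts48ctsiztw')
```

['cts', 'cts', 'cts', 'ctsizt']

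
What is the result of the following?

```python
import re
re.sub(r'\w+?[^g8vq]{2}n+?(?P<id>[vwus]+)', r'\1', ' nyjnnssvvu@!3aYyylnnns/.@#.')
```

' ssvvu@!s/.@#.'

Pattern: one or more of a word character (lazy); then exactly 2 of any character except [g8vq], then one or more of the literal 'n' (lazy); then one or more of one of [vwus] (captured as 'id').
Matches: at [1:11] → 'nyjnnssvvu'; at [13:23] → '3aYyylnnns'.
The replacement refers to a captured group, so each match is rewritten using its own captured text.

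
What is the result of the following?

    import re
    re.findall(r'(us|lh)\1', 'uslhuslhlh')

['lh']

`\1` has to match the exact text group 1 already captured.
Matches: at [6:10] match 'lhlh', group 1 = 'lh'.
`findall` collects group 1 from the one match (1 total).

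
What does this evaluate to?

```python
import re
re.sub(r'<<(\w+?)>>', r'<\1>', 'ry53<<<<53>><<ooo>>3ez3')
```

'ry53<<<53><ooo>3ez3'

Matches: at [6:12] → '<<53>>'; at [12:19] → '<<ooo>>'.
Each match is replaced using the text its own group 1 captured.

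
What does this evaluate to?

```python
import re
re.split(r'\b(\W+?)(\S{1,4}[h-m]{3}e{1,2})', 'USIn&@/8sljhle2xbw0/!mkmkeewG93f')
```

['USIn', '&@', '/8sljhle', '2xbw0', '/', '!mkmkee', 'wG93f']

Pattern: a word boundary (`\b`, zero-width); then one or more of a non-word character (lazy) (captured); then 1 to 4 of a non-whitespace character, then exactly 3 of a character in [h-m], then 1 to 2 of the literal 'e' (captured).
Lazy quantifiers expand one character at a time until the remainder of the pattern can match.
Matches to split on: at [4:14] → '&@/8sljhle'; at [19:27] → '/!mkmkee'.
The group in the pattern means `split` returns the separators' captures alongside the pieces.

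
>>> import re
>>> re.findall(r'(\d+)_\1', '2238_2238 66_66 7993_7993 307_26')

`\1` is not a pattern — it's the concrete string captured by group 1, re-applied verbatim.
Scanning left to right: at [0:9] match '2238_2238', group 1 = '2238'; at [10:15] match '66_66', group 1 = '66'; at [16:25] match '7993_7993', group 1 = '7993'.
With a single group, `findall` returns only what that group captured — 3 items.

['2238', '66', '7993']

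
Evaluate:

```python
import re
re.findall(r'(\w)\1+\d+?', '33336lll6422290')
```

['3', 'l', '2']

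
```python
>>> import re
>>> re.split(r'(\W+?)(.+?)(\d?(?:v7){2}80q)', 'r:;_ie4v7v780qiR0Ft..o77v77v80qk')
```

The pattern matches one or more of a non-word character (lazy) (captured); then one or more of any character (lazy) (captured); then optionally a digit, then the literal 'v7' repeated 2 times, then the literal '80q' (captured).
The `?` after the quantifier makes it lazy — it takes as little as possible before letting the rest of the pattern try.
Matches to split on: at [1:14] → ':;_ie4v7v780q'.
Because the pattern has a capturing group, `split` also inserts each captured text between the pieces.

['r', ':', ';_ie', '4v7v780q', 'iR0Ft..o77v77v80qk']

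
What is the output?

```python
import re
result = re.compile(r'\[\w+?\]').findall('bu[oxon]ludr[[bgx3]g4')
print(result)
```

Walking the string: at [2:8] → '[oxon]'; at [13:19] → '[bgx3]'.
No capturing groups, so `findall` returns the 2 full match strings.

['[oxon]', '[bgx3]']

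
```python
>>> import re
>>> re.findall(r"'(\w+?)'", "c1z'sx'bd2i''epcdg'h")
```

Scanning left to right: at [3:7] match "'sx'", group 1 = 'sx'; at [12:19] match "'epcdg'", group 1 = 'epcdg'.
With a single group, `findall` returns only what that group captured — 2 items.

['sx', 'epcdg']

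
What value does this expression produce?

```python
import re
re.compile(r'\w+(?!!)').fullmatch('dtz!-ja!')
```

`re.fullmatch` requires the pattern to consume the entire string.
Here the string isn't matched end-to-end, so the call returns None.

None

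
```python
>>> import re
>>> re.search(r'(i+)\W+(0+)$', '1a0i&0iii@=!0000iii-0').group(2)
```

'0'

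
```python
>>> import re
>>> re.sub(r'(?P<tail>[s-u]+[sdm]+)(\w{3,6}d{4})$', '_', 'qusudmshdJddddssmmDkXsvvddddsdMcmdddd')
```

'qusudmshdJddddssmmDkXsvvdddd_'

Pattern: one or more of a character in [s-u], then one or more of one of [sdm] (captured as 'tail'); then 3 to 6 of a word character, then exactly 4 of the literal 'd' (captured); then anchored at the end.
Matches: at [28:37] → 'sdMcmdddd'.
Each match is replaced by '_'.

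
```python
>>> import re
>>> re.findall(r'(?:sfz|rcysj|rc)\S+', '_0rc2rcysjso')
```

With no groups in the pattern, `findall` gives back each whole match — 1 here.

['rc2rcysjso']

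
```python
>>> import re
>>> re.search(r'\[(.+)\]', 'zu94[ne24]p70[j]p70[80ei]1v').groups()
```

`re.search` tries every starting position until one works.
The match spans [4:25] → '[ne24]p70[j]p70[80ei]'.
Captured: group 1 = 'ne24]p70[j]p70[80ei'.

('ne24]p70[j]p70[80ei',)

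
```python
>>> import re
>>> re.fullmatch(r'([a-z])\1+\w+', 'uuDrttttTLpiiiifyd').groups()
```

('u',)

After group 1 captures some text, `\1` only succeeds where that same text appears again.
`re.fullmatch` is like wrapping the pattern in `^…$` (in single-line mode).
The match spans [0:18] → 'uuDrttttTLpiiiifyd'.
Captured: group 1 = 'u'.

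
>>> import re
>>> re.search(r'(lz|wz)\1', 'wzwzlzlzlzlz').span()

`\1` has to match the exact text group 1 already captured.
Unlike `match`, `search` isn't anchored — it looks for the pattern anywhere in the string.
The match spans [0:4] → 'wzwz'.
Captured: group 1 = 'wz'.

(0, 4)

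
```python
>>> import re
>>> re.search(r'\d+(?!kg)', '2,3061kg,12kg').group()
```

The negative lookaround is zero-width — it rules out positions where the adjacent text would match, without consuming anything.
`re.search` tries every starting position until one works.
The match spans [0:1] → '2'.

'2'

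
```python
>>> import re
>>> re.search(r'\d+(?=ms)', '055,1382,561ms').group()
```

'561'

Because the assertion is zero-width, the text it checks is not consumed and won't appear in the result.
Unlike `match`, `search` isn't anchored — it looks for the pattern anywhere in the string.
The match spans [9:12] → '561'.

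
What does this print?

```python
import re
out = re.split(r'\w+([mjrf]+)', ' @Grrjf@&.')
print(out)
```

[' @', 'f', '@&.']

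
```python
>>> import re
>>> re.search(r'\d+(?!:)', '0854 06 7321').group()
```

The negative lookaround is zero-width — it rules out positions where the adjacent text would match, without consuming anything.
The match spans [0:4] → '0854'.

'0854'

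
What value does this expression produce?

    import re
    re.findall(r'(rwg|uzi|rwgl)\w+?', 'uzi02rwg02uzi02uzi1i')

With a single group, `findall` returns only what that group captured — 4 items.

['uzi', 'rwg', 'uzi', 'uzi']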